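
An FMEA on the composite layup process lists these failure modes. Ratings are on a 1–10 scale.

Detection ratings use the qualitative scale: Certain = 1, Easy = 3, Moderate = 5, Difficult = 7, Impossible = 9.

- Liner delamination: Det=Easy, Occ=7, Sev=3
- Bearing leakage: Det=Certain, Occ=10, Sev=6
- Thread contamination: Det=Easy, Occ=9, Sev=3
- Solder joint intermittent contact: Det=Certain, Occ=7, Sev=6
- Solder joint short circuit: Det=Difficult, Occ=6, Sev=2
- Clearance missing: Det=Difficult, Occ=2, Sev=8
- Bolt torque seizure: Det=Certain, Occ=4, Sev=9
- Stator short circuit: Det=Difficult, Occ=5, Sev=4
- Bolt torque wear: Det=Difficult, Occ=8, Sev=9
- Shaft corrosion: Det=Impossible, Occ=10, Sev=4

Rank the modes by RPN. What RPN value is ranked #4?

RPN = Severity × Occurrence × Detection:
  Liner delamination: 3 × 7 × 3 = 63
  Bearing leakage: 6 × 10 × 1 = 60
  Thread contamination: 3 × 9 × 3 = 81
  Solder joint intermittent contact: 6 × 7 × 1 = 42
  Solder joint short circuit: 2 × 6 × 7 = 84
  Clearance missing: 8 × 2 × 7 = 112
  Bolt torque seizure: 9 × 4 × 1 = 36
  Stator short circuit: 4 × 5 × 7 = 140
  Bolt torque wear: 9 × 8 × 7 = 504
  Shaft corrosion: 4 × 10 × 9 = 360
Sorted descending: 504, 360, 140, 112, 84, 81, 63, 60, 42, 36.
The fourth-highest RPN is 112 (Clearance missing).

112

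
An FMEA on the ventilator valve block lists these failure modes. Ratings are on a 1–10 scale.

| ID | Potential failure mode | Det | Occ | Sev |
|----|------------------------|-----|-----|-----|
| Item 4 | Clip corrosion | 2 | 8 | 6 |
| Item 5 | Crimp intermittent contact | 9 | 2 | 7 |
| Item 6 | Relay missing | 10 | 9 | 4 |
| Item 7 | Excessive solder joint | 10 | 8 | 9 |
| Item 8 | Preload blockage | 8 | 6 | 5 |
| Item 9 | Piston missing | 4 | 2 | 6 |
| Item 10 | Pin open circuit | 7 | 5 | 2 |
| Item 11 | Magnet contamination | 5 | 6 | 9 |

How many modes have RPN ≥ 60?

7

RPN = Severity × Occurrence × Detection:
  Item 4: 6 × 8 × 2 = 96
  Item 5: 7 × 2 × 9 = 126
  Item 6: 4 × 9 × 10 = 360
  Item 7: 9 × 8 × 10 = 720
  Item 8: 5 × 6 × 8 = 240
  Item 9: 6 × 2 × 4 = 48
  Item 10: 2 × 5 × 7 = 70
  Item 11: 9 × 6 × 5 = 270
Modes with RPN ≥ 60: Item 4 (96), Item 5 (126), Item 6 (360), Item 7 (720), Item 8 (240), Item 10 (70), Item 11 (270) → 7.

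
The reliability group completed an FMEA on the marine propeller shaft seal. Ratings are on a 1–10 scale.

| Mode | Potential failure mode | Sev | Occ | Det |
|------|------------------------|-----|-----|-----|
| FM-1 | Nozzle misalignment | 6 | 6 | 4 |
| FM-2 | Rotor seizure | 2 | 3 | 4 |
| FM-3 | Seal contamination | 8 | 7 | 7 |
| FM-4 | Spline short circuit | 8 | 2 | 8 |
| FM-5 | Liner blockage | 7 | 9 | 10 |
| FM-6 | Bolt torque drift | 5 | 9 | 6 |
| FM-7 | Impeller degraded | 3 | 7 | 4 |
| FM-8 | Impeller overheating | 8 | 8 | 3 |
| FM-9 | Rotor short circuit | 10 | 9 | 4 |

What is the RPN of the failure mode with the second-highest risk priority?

392

RPN = Severity × Occurrence × Detection:
  FM-1: 6 × 6 × 4 = 144
  FM-2: 2 × 3 × 4 = 24
  FM-3: 8 × 7 × 7 = 392
  FM-4: 8 × 2 × 8 = 128
  FM-5: 7 × 9 × 10 = 630
  FM-6: 5 × 9 × 6 = 270
  FM-7: 3 × 7 × 4 = 84
  FM-8: 8 × 8 × 3 = 192
  FM-9: 10 × 9 × 4 = 360
Sorted descending: 630, 392, 360, 270, 192, 144, 128, 84, 24.
The second-highest RPN is 392 (FM-3).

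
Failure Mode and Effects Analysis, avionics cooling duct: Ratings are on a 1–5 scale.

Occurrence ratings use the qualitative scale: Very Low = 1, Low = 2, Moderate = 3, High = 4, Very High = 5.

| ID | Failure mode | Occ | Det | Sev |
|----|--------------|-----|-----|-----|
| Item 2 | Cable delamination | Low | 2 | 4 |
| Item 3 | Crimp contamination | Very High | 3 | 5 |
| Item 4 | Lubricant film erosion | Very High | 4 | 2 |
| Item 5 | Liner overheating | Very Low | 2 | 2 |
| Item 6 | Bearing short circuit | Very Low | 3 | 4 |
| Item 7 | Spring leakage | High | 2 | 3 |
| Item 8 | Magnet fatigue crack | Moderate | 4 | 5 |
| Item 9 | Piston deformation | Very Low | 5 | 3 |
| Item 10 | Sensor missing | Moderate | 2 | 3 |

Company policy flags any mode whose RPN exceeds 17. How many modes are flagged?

5

RPN = Severity × Occurrence × Detection:
  Item 2: 4 × 2 × 2 = 16
  Item 3: 5 × 5 × 3 = 75
  Item 4: 2 × 5 × 4 = 40
  Item 5: 2 × 1 × 2 = 4
  Item 6: 4 × 1 × 3 = 12
  Item 7: 3 × 4 × 2 = 24
  Item 8: 5 × 3 × 4 = 60
  Item 9: 3 × 1 × 5 = 15
  Item 10: 3 × 3 × 2 = 18
Modes with RPN > 17: Item 3 (75), Item 4 (40), Item 7 (24), Item 8 (60), Item 10 (18) → 5.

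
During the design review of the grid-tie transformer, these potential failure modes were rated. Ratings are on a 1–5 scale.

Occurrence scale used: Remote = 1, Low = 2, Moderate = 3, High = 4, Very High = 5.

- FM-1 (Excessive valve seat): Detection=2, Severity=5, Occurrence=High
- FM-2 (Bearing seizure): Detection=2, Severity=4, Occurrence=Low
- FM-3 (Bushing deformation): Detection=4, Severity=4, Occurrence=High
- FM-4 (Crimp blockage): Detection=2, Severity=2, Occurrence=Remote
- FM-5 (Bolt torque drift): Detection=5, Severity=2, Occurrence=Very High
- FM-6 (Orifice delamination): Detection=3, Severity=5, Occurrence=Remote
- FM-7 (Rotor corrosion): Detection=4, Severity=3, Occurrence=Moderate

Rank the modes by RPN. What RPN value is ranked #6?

15

RPN = Severity × Occurrence × Detection:
  FM-1: 5 × 4 × 2 = 40
  FM-2: 4 × 2 × 2 = 16
  FM-3: 4 × 4 × 4 = 64
  FM-4: 2 × 1 × 2 = 4
  FM-5: 2 × 5 × 5 = 50
  FM-6: 5 × 1 × 3 = 15
  FM-7: 3 × 3 × 4 = 36
Sorted descending: 64, 50, 40, 36, 16, 15, 4.
The sixth-highest RPN is 15 (FM-6).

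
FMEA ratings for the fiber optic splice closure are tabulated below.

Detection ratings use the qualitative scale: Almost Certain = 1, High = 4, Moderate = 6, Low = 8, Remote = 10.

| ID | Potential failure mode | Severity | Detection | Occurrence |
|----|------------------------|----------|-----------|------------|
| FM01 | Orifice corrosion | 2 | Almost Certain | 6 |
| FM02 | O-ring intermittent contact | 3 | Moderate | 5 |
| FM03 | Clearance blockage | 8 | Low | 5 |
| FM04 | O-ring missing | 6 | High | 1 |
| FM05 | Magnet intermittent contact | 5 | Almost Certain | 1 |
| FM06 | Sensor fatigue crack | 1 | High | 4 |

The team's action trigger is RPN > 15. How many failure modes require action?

4

RPN = Severity × Occurrence × Detection:
  FM01: 2 × 6 × 1 = 12
  FM02: 3 × 5 × 6 = 90
  FM03: 8 × 5 × 8 = 320
  FM04: 6 × 1 × 4 = 24
  FM05: 5 × 1 × 1 = 5
  FM06: 1 × 4 × 4 = 16
Modes with RPN > 15: FM02 (90), FM03 (320), FM04 (24), FM06 (16) → 4.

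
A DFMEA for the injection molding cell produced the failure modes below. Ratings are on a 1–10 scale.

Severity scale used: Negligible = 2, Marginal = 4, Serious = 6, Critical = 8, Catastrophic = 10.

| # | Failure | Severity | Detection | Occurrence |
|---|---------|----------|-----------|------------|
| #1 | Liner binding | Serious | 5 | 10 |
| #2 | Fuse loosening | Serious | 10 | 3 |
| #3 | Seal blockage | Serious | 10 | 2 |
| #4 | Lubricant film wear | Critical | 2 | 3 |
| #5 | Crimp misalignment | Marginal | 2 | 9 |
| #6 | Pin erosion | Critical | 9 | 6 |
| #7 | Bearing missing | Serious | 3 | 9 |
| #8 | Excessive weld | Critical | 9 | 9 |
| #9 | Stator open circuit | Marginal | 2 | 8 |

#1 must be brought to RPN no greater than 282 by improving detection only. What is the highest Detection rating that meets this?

4

#1: S=6, O=10, D=5 → current RPN = 300.
Fixed product = 60. Need 60 × D ≤ 282, so D ≤ 282/60 = 4.70.
Maximum integer Detection rating = 4 (gives RPN 240; D=5 would give 300 > 282).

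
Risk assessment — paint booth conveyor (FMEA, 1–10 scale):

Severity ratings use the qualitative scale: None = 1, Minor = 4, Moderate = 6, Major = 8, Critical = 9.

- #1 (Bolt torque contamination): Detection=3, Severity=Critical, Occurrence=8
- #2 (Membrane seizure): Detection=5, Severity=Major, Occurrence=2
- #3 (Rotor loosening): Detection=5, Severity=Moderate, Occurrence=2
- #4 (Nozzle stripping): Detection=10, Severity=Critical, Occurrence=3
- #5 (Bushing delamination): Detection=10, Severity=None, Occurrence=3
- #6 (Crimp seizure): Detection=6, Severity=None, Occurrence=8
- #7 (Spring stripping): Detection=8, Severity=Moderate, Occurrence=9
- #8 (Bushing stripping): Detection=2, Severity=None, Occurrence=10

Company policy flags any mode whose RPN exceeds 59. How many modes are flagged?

RPN = Severity × Occurrence × Detection:
  #1: 9 × 8 × 3 = 216
  #2: 8 × 2 × 5 = 80
  #3: 6 × 2 × 5 = 60
  #4: 9 × 3 × 10 = 270
  #5: 1 × 3 × 10 = 30
  #6: 1 × 8 × 6 = 48
  #7: 6 × 9 × 8 = 432
  #8: 1 × 10 × 2 = 20
Modes with RPN > 59: #1 (216), #2 (80), #3 (60), #4 (270), #7 (432) → 5.

5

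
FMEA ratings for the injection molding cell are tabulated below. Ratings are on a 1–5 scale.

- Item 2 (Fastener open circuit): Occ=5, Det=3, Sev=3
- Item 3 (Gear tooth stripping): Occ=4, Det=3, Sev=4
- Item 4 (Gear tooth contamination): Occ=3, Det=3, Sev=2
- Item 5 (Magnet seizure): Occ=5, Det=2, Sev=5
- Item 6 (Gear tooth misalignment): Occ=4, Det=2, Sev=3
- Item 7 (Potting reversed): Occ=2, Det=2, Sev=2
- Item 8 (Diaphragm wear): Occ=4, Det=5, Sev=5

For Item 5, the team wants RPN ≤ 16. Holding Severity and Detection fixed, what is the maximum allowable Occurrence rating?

1

Item 5: S=5, O=5, D=2 → current RPN = 50.
Fixed product = 10. Need 10 × O ≤ 16, so O ≤ 16/10 = 1.60.
Maximum integer Occurrence rating = 1 (gives RPN 10; O=2 would give 20 > 16).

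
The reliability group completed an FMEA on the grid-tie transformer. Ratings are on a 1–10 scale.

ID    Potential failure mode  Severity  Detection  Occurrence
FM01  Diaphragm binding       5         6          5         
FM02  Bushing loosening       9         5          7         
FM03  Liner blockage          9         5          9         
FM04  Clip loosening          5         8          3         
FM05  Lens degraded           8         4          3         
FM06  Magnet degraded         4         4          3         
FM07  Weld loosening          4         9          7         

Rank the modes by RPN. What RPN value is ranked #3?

252

RPN = Severity × Occurrence × Detection:
  FM01: 5 × 5 × 6 = 150
  FM02: 9 × 7 × 5 = 315
  FM03: 9 × 9 × 5 = 405
  FM04: 5 × 3 × 8 = 120
  FM05: 8 × 3 × 4 = 96
  FM06: 4 × 3 × 4 = 48
  FM07: 4 × 7 × 9 = 252
Sorted descending: 405, 315, 252, 150, 120, 96, 48.
The third-highest RPN is 252 (FM07).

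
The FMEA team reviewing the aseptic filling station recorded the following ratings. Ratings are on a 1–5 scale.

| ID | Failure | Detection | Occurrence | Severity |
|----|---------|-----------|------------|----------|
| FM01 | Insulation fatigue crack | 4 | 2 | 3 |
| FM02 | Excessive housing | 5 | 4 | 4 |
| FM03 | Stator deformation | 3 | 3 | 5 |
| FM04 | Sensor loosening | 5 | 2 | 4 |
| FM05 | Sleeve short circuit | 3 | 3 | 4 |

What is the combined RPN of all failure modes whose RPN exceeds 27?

201

RPN = Severity × Occurrence × Detection:
  FM01: 3 × 2 × 4 = 24
  FM02: 4 × 4 × 5 = 80
  FM03: 5 × 3 × 3 = 45
  FM04: 4 × 2 × 5 = 40
  FM05: 4 × 3 × 3 = 36
RPN > 27: FM02 (80), FM03 (45), FM04 (40), FM05 (36).
Sum: 80 + 45 + 40 + 36 = 201.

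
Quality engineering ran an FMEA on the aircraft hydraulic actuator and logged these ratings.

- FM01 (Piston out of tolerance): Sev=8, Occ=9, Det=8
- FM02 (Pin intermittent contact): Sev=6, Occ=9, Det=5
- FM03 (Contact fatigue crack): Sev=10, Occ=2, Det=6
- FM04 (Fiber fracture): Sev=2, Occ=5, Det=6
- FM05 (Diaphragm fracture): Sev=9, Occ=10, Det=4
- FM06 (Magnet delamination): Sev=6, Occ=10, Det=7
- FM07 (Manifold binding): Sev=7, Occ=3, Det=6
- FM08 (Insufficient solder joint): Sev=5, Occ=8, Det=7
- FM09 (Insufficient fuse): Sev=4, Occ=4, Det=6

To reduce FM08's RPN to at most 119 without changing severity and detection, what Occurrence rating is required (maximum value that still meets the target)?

FM08: S=5, O=8, D=7 → current RPN = 280.
Fixed product = 35. Need 35 × O ≤ 119, so O ≤ 119/35 = 3.40.
Maximum integer Occurrence rating = 3 (gives RPN 105; O=4 would give 140 > 119).

3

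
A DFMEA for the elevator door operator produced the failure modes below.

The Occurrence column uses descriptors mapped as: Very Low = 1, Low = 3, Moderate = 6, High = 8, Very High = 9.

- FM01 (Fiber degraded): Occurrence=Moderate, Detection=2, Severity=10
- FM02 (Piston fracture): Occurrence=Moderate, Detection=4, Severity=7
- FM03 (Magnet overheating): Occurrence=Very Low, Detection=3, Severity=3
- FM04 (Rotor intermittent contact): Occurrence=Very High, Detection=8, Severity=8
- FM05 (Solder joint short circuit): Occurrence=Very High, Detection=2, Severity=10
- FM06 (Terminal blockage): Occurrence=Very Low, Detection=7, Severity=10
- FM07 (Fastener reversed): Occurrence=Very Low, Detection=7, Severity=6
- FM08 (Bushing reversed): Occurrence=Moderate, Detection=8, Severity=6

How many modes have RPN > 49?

RPN = Severity × Occurrence × Detection:
  FM01: 10 × 6 × 2 = 120
  FM02: 7 × 6 × 4 = 168
  FM03: 3 × 1 × 3 = 9
  FM04: 8 × 9 × 8 = 576
  FM05: 10 × 9 × 2 = 180
  FM06: 10 × 1 × 7 = 70
  FM07: 6 × 1 × 7 = 42
  FM08: 6 × 6 × 8 = 288
Modes with RPN > 49: FM01 (120), FM02 (168), FM04 (576), FM05 (180), FM06 (70), FM08 (288) → 6.

6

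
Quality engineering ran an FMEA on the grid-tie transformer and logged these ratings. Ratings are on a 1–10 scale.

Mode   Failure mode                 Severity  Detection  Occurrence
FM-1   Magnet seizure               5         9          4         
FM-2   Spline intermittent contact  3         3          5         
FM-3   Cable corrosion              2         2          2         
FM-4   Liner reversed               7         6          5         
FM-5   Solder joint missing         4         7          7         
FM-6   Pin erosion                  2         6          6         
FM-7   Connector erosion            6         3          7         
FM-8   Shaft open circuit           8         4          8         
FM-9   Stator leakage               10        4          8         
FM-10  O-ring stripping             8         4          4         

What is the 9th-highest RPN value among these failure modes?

RPN = Severity × Occurrence × Detection:
  FM-1: 5 × 4 × 9 = 180
  FM-2: 3 × 5 × 3 = 45
  FM-3: 2 × 2 × 2 = 8
  FM-4: 7 × 5 × 6 = 210
  FM-5: 4 × 7 × 7 = 196
  FM-6: 2 × 6 × 6 = 72
  FM-7: 6 × 7 × 3 = 126
  FM-8: 8 × 8 × 4 = 256
  FM-9: 10 × 8 × 4 = 320
  FM-10: 8 × 4 × 4 = 128
Sorted descending: 320, 256, 210, 196, 180, 128, 126, 72, 45, 8.
The 9th-highest RPN is 45 (FM-2).

45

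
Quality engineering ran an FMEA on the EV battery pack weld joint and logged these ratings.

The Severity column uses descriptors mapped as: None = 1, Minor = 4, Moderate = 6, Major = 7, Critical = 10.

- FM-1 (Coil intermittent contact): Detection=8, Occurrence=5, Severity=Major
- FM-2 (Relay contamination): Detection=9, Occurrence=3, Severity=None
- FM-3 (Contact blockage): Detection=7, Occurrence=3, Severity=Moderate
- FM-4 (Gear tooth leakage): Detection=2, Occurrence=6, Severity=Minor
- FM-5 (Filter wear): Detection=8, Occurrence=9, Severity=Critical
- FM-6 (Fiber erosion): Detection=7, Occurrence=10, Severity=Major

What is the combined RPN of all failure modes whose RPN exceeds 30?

RPN = Severity × Occurrence × Detection:
  FM-1: 7 × 5 × 8 = 280
  FM-2: 1 × 3 × 9 = 27
  FM-3: 6 × 3 × 7 = 126
  FM-4: 4 × 6 × 2 = 48
  FM-5: 10 × 9 × 8 = 720
  FM-6: 7 × 10 × 7 = 490
RPN > 30: FM-1 (280), FM-3 (126), FM-4 (48), FM-5 (720), FM-6 (490).
Sum: 280 + 126 + 48 + 720 + 490 = 1664.

1664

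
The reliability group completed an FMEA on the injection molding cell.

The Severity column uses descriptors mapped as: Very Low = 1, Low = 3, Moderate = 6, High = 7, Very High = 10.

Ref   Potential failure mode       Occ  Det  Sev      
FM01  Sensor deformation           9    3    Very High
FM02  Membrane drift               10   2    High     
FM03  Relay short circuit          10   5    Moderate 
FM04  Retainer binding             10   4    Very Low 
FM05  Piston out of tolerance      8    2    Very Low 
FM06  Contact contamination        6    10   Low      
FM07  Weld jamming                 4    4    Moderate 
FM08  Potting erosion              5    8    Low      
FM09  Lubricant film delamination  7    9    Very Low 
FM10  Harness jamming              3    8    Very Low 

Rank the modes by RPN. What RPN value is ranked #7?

63

RPN = Severity × Occurrence × Detection:
  FM01: 10 × 9 × 3 = 270
  FM02: 7 × 10 × 2 = 140
  FM03: 6 × 10 × 5 = 300
  FM04: 1 × 10 × 4 = 40
  FM05: 1 × 8 × 2 = 16
  FM06: 3 × 6 × 10 = 180
  FM07: 6 × 4 × 4 = 96
  FM08: 3 × 5 × 8 = 120
  FM09: 1 × 7 × 9 = 63
  FM10: 1 × 3 × 8 = 24
Sorted descending: 300, 270, 180, 140, 120, 96, 63, 40, 24, 16.
The seventh-highest RPN is 63 (FM09).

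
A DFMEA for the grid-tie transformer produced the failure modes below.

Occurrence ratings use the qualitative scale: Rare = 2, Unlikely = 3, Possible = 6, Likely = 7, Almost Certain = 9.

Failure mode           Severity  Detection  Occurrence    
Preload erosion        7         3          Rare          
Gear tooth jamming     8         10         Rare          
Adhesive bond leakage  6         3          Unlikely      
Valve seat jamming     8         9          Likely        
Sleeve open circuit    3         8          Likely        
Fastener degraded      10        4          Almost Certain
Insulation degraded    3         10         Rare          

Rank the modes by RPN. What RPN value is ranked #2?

RPN = Severity × Occurrence × Detection:
  Preload erosion: 7 × 2 × 3 = 42
  Gear tooth jamming: 8 × 2 × 10 = 160
  Adhesive bond leakage: 6 × 3 × 3 = 54
  Valve seat jamming: 8 × 7 × 9 = 504
  Sleeve open circuit: 3 × 7 × 8 = 168
  Fastener degraded: 10 × 9 × 4 = 360
  Insulation degraded: 3 × 2 × 10 = 60
Sorted descending: 504, 360, 168, 160, 60, 54, 42.
The second-highest RPN is 360 (Fastener degraded).

360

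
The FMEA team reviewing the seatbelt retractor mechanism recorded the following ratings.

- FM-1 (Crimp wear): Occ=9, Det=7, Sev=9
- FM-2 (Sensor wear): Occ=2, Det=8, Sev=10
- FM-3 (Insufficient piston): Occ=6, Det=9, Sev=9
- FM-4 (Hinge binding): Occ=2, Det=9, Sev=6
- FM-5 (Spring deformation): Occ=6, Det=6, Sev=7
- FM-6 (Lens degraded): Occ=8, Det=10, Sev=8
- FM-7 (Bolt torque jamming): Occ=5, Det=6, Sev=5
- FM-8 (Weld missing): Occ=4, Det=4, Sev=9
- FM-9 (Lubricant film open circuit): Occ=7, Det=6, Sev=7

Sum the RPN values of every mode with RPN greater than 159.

RPN = Severity × Occurrence × Detection:
  FM-1: 9 × 9 × 7 = 567
  FM-2: 10 × 2 × 8 = 160
  FM-3: 9 × 6 × 9 = 486
  FM-4: 6 × 2 × 9 = 108
  FM-5: 7 × 6 × 6 = 252
  FM-6: 8 × 8 × 10 = 640
  FM-7: 5 × 5 × 6 = 150
  FM-8: 9 × 4 × 4 = 144
  FM-9: 7 × 7 × 6 = 294
RPN > 159: FM-1 (567), FM-2 (160), FM-3 (486), FM-5 (252), FM-6 (640), FM-9 (294).
Sum: 567 + 160 + 486 + 252 + 640 + 294 = 2399.

2399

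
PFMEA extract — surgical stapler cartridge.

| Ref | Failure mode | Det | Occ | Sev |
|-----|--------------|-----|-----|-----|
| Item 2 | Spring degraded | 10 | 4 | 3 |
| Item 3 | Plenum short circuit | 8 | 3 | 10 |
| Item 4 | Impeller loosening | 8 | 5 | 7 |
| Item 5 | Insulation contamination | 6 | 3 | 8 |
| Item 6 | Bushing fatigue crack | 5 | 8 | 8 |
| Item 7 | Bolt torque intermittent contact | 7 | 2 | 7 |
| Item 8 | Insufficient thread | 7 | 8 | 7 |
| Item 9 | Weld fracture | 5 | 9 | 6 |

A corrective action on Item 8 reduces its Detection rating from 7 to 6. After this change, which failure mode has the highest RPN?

RPN = Severity × Occurrence × Detection:
  Item 2: 3 × 4 × 10 = 120
  Item 3: 10 × 3 × 8 = 240
  Item 4: 7 × 5 × 8 = 280
  Item 5: 8 × 3 × 6 = 144
  Item 6: 8 × 8 × 5 = 320
  Item 7: 7 × 2 × 7 = 98
  Item 8: 7 × 8 × 7 = 392
  Item 9: 6 × 9 × 5 = 270
After action: Item 8 → 7 × 8 × 6 = 336.
Revised RPNs: Item 8=336, Item 6=320, Item 4=280, Item 9=270, Item 3=240, Item 5=144, Item 2=120, Item 7=98.
Highest is now Item 8 (336).

Item 8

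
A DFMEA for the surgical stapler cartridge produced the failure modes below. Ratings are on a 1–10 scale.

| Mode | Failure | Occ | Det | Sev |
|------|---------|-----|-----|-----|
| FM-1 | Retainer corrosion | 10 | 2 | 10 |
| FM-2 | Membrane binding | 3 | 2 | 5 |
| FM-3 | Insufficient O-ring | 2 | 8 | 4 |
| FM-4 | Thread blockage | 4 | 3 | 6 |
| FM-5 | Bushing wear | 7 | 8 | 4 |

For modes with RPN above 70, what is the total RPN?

RPN = Severity × Occurrence × Detection:
  FM-1: 10 × 10 × 2 = 200
  FM-2: 5 × 3 × 2 = 30
  FM-3: 4 × 2 × 8 = 64
  FM-4: 6 × 4 × 3 = 72
  FM-5: 4 × 7 × 8 = 224
RPN > 70: FM-1 (200), FM-4 (72), FM-5 (224).
Sum: 200 + 72 + 224 = 496.

496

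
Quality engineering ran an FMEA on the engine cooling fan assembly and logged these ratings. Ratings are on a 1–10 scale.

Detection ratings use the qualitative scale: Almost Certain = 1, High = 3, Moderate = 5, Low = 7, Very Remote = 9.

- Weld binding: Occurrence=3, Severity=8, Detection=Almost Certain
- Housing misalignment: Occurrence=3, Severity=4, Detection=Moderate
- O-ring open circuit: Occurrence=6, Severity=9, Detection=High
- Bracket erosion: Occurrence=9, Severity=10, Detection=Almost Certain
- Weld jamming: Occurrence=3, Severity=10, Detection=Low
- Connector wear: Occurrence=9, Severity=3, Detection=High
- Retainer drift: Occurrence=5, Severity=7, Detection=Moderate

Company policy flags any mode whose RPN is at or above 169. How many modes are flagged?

2

RPN = Severity × Occurrence × Detection:
  Weld binding: 8 × 3 × 1 = 24
  Housing misalignment: 4 × 3 × 5 = 60
  O-ring open circuit: 9 × 6 × 3 = 162
  Bracket erosion: 10 × 9 × 1 = 90
  Weld jamming: 10 × 3 × 7 = 210
  Connector wear: 3 × 9 × 3 = 81
  Retainer drift: 7 × 5 × 5 = 175
Modes with RPN ≥ 169: Weld jamming (210), Retainer drift (175) → 2.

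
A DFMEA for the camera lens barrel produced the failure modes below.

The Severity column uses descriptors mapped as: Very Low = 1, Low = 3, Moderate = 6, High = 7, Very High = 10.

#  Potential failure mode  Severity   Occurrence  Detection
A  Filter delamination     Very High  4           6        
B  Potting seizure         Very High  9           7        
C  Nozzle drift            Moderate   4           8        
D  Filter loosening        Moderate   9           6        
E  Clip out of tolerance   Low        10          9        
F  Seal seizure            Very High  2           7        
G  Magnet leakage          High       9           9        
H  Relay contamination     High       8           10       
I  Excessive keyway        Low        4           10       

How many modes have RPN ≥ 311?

4

RPN = Severity × Occurrence × Detection:
  A: 10 × 4 × 6 = 240
  B: 10 × 9 × 7 = 630
  C: 6 × 4 × 8 = 192
  D: 6 × 9 × 6 = 324
  E: 3 × 10 × 9 = 270
  F: 10 × 2 × 7 = 140
  G: 7 × 9 × 9 = 567
  H: 7 × 8 × 10 = 560
  I: 3 × 4 × 10 = 120
Modes with RPN ≥ 311: B (630), D (324), G (567), H (560) → 4.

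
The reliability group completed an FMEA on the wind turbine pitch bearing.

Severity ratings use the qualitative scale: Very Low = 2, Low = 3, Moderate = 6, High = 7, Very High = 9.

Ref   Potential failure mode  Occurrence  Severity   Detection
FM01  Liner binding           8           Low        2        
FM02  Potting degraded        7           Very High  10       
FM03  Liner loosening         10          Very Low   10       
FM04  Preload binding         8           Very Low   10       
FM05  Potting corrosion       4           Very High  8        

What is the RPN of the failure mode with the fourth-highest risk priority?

160

RPN = Severity × Occurrence × Detection:
  FM01: 3 × 8 × 2 = 48
  FM02: 9 × 7 × 10 = 630
  FM03: 2 × 10 × 10 = 200
  FM04: 2 × 8 × 10 = 160
  FM05: 9 × 4 × 8 = 288
Sorted descending: 630, 288, 200, 160, 48.
The fourth-highest RPN is 160 (FM04).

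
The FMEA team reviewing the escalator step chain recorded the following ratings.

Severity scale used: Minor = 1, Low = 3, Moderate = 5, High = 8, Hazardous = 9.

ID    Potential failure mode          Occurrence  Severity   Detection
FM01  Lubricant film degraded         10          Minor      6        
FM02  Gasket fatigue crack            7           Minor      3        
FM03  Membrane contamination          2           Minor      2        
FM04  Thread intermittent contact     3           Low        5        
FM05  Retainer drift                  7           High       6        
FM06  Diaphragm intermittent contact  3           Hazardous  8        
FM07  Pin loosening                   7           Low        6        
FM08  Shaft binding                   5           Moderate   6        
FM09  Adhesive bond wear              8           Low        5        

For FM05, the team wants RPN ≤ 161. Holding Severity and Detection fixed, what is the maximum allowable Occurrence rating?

3

FM05: S=8, O=7, D=6 → current RPN = 336.
Fixed product = 48. Need 48 × O ≤ 161, so O ≤ 161/48 = 3.35.
Maximum integer Occurrence rating = 3 (gives RPN 144; O=4 would give 192 > 161).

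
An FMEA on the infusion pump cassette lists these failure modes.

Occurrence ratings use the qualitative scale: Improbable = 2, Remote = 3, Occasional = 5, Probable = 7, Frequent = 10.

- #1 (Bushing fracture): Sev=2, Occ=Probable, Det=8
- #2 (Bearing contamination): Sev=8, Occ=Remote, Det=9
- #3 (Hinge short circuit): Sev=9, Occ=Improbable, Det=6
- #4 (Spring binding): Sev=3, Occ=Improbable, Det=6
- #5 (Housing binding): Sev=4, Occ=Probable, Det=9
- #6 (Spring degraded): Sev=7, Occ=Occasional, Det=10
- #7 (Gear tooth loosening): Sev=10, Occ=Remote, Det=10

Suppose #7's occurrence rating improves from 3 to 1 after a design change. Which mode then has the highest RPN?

#6

RPN = Severity × Occurrence × Detection:
  #1: 2 × 7 × 8 = 112
  #2: 8 × 3 × 9 = 216
  #3: 9 × 2 × 6 = 108
  #4: 3 × 2 × 6 = 36
  #5: 4 × 7 × 9 = 252
  #6: 7 × 5 × 10 = 350
  #7: 10 × 3 × 10 = 300
After action: #7 → 10 × 1 × 10 = 100.
Revised RPNs: #6=350, #5=252, #2=216, #1=112, #3=108, #7=100, #4=36.
Highest is now #6 (350).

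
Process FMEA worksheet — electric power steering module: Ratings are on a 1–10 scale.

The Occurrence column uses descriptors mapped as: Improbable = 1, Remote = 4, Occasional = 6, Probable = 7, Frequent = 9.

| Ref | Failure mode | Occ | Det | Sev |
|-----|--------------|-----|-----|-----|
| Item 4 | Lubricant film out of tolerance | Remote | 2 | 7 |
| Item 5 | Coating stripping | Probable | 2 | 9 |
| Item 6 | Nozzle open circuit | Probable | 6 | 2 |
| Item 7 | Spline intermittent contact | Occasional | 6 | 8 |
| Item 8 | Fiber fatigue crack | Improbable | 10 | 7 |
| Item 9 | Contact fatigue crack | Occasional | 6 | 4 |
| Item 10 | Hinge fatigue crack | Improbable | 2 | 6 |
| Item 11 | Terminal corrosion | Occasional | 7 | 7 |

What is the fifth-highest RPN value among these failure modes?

RPN = Severity × Occurrence × Detection:
  Item 4: 7 × 4 × 2 = 56
  Item 5: 9 × 7 × 2 = 126
  Item 6: 2 × 7 × 6 = 84
  Item 7: 8 × 6 × 6 = 288
  Item 8: 7 × 1 × 10 = 70
  Item 9: 4 × 6 × 6 = 144
  Item 10: 6 × 1 × 2 = 12
  Item 11: 7 × 6 × 7 = 294
Sorted descending: 294, 288, 144, 126, 84, 70, 56, 12.
The fifth-highest RPN is 84 (Item 6).

84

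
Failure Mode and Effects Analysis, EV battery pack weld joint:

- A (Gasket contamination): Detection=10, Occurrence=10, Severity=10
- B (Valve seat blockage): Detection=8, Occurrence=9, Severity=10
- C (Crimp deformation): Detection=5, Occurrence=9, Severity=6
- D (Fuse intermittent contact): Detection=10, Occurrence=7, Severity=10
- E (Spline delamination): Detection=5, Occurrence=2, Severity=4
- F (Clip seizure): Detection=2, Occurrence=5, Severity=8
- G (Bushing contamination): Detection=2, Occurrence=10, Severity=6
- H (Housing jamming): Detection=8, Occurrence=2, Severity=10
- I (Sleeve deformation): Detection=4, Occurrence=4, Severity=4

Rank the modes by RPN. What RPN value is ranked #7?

RPN = Severity × Occurrence × Detection:
  A: 10 × 10 × 10 = 1000
  B: 10 × 9 × 8 = 720
  C: 6 × 9 × 5 = 270
  D: 10 × 7 × 10 = 700
  E: 4 × 2 × 5 = 40
  F: 8 × 5 × 2 = 80
  G: 6 × 10 × 2 = 120
  H: 10 × 2 × 8 = 160
  I: 4 × 4 × 4 = 64
Sorted descending: 1000, 720, 700, 270, 160, 120, 80, 64, 40.
The seventh-highest RPN is 80 (F).

80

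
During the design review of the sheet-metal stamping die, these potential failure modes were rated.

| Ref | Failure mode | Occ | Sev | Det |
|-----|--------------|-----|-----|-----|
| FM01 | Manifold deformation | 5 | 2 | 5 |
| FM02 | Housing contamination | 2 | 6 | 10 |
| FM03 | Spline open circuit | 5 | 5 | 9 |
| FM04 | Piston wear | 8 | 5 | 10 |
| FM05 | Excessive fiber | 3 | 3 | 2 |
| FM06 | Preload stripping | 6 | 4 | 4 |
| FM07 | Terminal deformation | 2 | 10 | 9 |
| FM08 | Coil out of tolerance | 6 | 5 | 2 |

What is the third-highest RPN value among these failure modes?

RPN = Severity × Occurrence × Detection:
  FM01: 2 × 5 × 5 = 50
  FM02: 6 × 2 × 10 = 120
  FM03: 5 × 5 × 9 = 225
  FM04: 5 × 8 × 10 = 400
  FM05: 3 × 3 × 2 = 18
  FM06: 4 × 6 × 4 = 96
  FM07: 10 × 2 × 9 = 180
  FM08: 5 × 6 × 2 = 60
Sorted descending: 400, 225, 180, 120, 96, 60, 50, 18.
The third-highest RPN is 180 (FM07).

180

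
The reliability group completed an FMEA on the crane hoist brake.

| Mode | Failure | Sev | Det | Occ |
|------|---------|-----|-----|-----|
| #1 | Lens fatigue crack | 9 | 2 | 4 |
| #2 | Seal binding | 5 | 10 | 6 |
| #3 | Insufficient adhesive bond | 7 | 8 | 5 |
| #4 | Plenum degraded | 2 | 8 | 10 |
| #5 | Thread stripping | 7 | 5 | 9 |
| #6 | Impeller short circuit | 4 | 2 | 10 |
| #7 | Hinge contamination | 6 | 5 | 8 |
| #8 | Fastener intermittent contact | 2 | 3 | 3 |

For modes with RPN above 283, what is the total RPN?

615

RPN = Severity × Occurrence × Detection:
  #1: 9 × 4 × 2 = 72
  #2: 5 × 6 × 10 = 300
  #3: 7 × 5 × 8 = 280
  #4: 2 × 10 × 8 = 160
  #5: 7 × 9 × 5 = 315
  #6: 4 × 10 × 2 = 80
  #7: 6 × 8 × 5 = 240
  #8: 2 × 3 × 3 = 18
RPN > 283: #2 (300), #5 (315).
Sum: 300 + 315 = 615.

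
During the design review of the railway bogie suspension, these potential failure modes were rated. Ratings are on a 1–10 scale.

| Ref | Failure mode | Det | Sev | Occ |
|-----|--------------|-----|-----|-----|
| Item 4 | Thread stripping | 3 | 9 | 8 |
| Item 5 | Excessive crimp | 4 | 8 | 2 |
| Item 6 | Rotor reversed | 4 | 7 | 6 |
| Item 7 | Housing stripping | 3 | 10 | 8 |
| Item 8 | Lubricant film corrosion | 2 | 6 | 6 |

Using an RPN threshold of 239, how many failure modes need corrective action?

RPN = Severity × Occurrence × Detection:
  Item 4: 9 × 8 × 3 = 216
  Item 5: 8 × 2 × 4 = 64
  Item 6: 7 × 6 × 4 = 168
  Item 7: 10 × 8 × 3 = 240
  Item 8: 6 × 6 × 2 = 72
Modes with RPN ≥ 239: Item 7 (240) → 1.

1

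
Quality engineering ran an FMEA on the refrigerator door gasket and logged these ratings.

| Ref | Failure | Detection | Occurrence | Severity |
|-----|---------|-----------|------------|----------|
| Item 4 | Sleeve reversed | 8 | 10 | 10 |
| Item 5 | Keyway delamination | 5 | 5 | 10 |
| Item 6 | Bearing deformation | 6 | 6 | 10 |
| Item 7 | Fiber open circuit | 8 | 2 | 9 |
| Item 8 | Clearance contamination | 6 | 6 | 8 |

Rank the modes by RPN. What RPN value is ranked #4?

250

RPN = Severity × Occurrence × Detection:
  Item 4: 10 × 10 × 8 = 800
  Item 5: 10 × 5 × 5 = 250
  Item 6: 10 × 6 × 6 = 360
  Item 7: 9 × 2 × 8 = 144
  Item 8: 8 × 6 × 6 = 288
Sorted descending: 800, 360, 288, 250, 144.
The fourth-highest RPN is 250 (Item 5).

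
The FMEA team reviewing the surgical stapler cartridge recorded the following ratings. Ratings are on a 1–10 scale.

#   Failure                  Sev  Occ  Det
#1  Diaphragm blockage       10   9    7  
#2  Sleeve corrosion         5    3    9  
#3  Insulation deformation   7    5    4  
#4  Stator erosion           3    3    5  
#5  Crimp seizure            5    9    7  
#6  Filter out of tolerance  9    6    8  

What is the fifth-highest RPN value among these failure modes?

RPN = Severity × Occurrence × Detection:
  #1: 10 × 9 × 7 = 630
  #2: 5 × 3 × 9 = 135
  #3: 7 × 5 × 4 = 140
  #4: 3 × 3 × 5 = 45
  #5: 5 × 9 × 7 = 315
  #6: 9 × 6 × 8 = 432
Sorted descending: 630, 432, 315, 140, 135, 45.
The fifth-highest RPN is 135 (#2).

135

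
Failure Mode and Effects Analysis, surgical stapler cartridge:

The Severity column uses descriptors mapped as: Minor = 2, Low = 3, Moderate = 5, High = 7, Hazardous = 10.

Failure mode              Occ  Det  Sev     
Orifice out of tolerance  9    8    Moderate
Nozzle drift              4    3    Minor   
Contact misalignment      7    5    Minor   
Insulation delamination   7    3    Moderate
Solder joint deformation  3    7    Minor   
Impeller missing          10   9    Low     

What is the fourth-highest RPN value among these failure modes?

RPN = Severity × Occurrence × Detection:
  Orifice out of tolerance: 5 × 9 × 8 = 360
  Nozzle drift: 2 × 4 × 3 = 24
  Contact misalignment: 2 × 7 × 5 = 70
  Insulation delamination: 5 × 7 × 3 = 105
  Solder joint deformation: 2 × 3 × 7 = 42
  Impeller missing: 3 × 10 × 9 = 270
Sorted descending: 360, 270, 105, 70, 42, 24.
The fourth-highest RPN is 70 (Contact misalignment).

70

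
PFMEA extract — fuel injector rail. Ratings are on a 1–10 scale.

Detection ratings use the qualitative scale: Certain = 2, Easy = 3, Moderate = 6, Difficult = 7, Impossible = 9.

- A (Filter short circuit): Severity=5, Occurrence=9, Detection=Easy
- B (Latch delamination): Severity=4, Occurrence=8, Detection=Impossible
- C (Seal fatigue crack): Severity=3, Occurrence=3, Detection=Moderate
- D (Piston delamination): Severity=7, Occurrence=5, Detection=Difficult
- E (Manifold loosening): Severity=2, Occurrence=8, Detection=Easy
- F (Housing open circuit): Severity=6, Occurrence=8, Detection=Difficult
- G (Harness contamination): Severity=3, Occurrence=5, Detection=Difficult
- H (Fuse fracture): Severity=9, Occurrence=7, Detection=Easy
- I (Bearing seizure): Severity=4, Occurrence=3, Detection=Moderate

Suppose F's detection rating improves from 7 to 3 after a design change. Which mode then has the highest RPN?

RPN = Severity × Occurrence × Detection:
  A: 5 × 9 × 3 = 135
  B: 4 × 8 × 9 = 288
  C: 3 × 3 × 6 = 54
  D: 7 × 5 × 7 = 245
  E: 2 × 8 × 3 = 48
  F: 6 × 8 × 7 = 336
  G: 3 × 5 × 7 = 105
  H: 9 × 7 × 3 = 189
  I: 4 × 3 × 6 = 72
After action: F → 6 × 8 × 3 = 144.
Revised RPNs: B=288, D=245, H=189, F=144, A=135, G=105, I=72, C=54, E=48.
Highest is now B (288).

B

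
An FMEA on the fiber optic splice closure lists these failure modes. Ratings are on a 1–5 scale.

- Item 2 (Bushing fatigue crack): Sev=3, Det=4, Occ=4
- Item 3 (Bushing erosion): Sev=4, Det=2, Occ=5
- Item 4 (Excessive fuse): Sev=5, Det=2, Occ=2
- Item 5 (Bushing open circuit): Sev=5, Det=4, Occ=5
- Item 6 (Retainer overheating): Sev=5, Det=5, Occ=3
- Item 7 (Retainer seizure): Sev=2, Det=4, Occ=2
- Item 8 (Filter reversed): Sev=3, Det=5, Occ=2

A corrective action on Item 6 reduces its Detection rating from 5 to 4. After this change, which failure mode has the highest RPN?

RPN = Severity × Occurrence × Detection:
  Item 2: 3 × 4 × 4 = 48
  Item 3: 4 × 5 × 2 = 40
  Item 4: 5 × 2 × 2 = 20
  Item 5: 5 × 5 × 4 = 100
  Item 6: 5 × 3 × 5 = 75
  Item 7: 2 × 2 × 4 = 16
  Item 8: 3 × 2 × 5 = 30
After action: Item 6 → 5 × 3 × 4 = 60.
Revised RPNs: Item 5=100, Item 6=60, Item 2=48, Item 3=40, Item 8=30, Item 4=20, Item 7=16.
Highest is now Item 5 (100).

Item 5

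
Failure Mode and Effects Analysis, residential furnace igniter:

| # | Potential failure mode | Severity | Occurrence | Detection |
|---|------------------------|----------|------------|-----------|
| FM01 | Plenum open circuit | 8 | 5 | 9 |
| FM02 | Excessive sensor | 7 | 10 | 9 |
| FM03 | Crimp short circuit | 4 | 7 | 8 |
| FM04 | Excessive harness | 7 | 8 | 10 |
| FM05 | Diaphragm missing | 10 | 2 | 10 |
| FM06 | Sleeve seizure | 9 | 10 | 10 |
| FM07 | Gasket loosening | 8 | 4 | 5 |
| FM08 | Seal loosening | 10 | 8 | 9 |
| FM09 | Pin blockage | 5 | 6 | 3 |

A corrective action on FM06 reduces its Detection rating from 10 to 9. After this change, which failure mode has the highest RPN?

RPN = Severity × Occurrence × Detection:
  FM01: 8 × 5 × 9 = 360
  FM02: 7 × 10 × 9 = 630
  FM03: 4 × 7 × 8 = 224
  FM04: 7 × 8 × 10 = 560
  FM05: 10 × 2 × 10 = 200
  FM06: 9 × 10 × 10 = 900
  FM07: 8 × 4 × 5 = 160
  FM08: 10 × 8 × 9 = 720
  FM09: 5 × 6 × 3 = 90
After action: FM06 → 9 × 10 × 9 = 810.
Revised RPNs: FM06=810, FM08=720, FM02=630, FM04=560, FM01=360, FM03=224, FM05=200, FM07=160, FM09=90.
Highest is now FM06 (810).

FM06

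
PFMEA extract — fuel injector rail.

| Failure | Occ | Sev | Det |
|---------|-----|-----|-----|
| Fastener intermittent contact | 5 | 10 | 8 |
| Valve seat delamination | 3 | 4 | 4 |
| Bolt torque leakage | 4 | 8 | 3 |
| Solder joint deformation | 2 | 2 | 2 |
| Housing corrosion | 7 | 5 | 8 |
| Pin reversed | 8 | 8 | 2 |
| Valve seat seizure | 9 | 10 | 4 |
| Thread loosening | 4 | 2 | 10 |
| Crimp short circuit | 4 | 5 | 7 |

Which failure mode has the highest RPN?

RPN = Severity × Occurrence × Detection:
  Fastener intermittent contact: 10 × 5 × 8 = 400
  Valve seat delamination: 4 × 3 × 4 = 48
  Bolt torque leakage: 8 × 4 × 3 = 96
  Solder joint deformation: 2 × 2 × 2 = 8
  Housing corrosion: 5 × 7 × 8 = 280
  Pin reversed: 8 × 8 × 2 = 128
  Valve seat seizure: 10 × 9 × 4 = 360
  Thread loosening: 2 × 4 × 10 = 80
  Crimp short circuit: 5 × 4 × 7 = 140
Highest RPN is 400 → Fastener intermittent contact.

Fastener intermittent contact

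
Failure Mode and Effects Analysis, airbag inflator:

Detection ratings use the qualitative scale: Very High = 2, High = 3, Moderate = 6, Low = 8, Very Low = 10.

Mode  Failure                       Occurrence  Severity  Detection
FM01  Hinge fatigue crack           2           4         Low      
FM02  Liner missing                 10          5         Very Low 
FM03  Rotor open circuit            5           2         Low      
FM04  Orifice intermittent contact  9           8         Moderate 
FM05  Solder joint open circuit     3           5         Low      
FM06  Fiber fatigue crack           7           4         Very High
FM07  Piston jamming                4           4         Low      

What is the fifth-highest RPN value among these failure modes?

80

RPN = Severity × Occurrence × Detection:
  FM01: 4 × 2 × 8 = 64
  FM02: 5 × 10 × 10 = 500
  FM03: 2 × 5 × 8 = 80
  FM04: 8 × 9 × 6 = 432
  FM05: 5 × 3 × 8 = 120
  FM06: 4 × 7 × 2 = 56
  FM07: 4 × 4 × 8 = 128
Sorted descending: 500, 432, 128, 120, 80, 64, 56.
The fifth-highest RPN is 80 (FM03).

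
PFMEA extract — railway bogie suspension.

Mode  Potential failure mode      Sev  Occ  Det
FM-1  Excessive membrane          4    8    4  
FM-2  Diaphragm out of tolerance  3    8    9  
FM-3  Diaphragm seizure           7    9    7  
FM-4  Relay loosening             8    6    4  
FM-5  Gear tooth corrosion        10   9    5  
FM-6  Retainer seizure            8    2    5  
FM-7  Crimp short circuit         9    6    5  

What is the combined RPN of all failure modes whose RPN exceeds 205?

1377

RPN = Severity × Occurrence × Detection:
  FM-1: 4 × 8 × 4 = 128
  FM-2: 3 × 8 × 9 = 216
  FM-3: 7 × 9 × 7 = 441
  FM-4: 8 × 6 × 4 = 192
  FM-5: 10 × 9 × 5 = 450
  FM-6: 8 × 2 × 5 = 80
  FM-7: 9 × 6 × 5 = 270
RPN > 205: FM-2 (216), FM-3 (441), FM-5 (450), FM-7 (270).
Sum: 216 + 441 + 450 + 270 = 1377.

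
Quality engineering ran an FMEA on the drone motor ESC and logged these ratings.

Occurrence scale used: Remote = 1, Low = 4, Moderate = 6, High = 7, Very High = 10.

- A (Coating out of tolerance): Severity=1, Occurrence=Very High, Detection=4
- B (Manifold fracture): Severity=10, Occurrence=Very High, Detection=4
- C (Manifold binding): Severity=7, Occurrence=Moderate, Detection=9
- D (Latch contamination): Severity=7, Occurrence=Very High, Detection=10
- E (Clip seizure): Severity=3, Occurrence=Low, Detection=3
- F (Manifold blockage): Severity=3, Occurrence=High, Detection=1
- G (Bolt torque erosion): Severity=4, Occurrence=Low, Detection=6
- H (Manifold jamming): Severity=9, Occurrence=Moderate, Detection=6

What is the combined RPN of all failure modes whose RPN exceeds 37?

1938

RPN = Severity × Occurrence × Detection:
  A: 1 × 10 × 4 = 40
  B: 10 × 10 × 4 = 400
  C: 7 × 6 × 9 = 378
  D: 7 × 10 × 10 = 700
  E: 3 × 4 × 3 = 36
  F: 3 × 7 × 1 = 21
  G: 4 × 4 × 6 = 96
  H: 9 × 6 × 6 = 324
RPN > 37: A (40), B (400), C (378), D (700), G (96), H (324).
Sum: 40 + 400 + 378 + 700 + 96 + 324 = 1938.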